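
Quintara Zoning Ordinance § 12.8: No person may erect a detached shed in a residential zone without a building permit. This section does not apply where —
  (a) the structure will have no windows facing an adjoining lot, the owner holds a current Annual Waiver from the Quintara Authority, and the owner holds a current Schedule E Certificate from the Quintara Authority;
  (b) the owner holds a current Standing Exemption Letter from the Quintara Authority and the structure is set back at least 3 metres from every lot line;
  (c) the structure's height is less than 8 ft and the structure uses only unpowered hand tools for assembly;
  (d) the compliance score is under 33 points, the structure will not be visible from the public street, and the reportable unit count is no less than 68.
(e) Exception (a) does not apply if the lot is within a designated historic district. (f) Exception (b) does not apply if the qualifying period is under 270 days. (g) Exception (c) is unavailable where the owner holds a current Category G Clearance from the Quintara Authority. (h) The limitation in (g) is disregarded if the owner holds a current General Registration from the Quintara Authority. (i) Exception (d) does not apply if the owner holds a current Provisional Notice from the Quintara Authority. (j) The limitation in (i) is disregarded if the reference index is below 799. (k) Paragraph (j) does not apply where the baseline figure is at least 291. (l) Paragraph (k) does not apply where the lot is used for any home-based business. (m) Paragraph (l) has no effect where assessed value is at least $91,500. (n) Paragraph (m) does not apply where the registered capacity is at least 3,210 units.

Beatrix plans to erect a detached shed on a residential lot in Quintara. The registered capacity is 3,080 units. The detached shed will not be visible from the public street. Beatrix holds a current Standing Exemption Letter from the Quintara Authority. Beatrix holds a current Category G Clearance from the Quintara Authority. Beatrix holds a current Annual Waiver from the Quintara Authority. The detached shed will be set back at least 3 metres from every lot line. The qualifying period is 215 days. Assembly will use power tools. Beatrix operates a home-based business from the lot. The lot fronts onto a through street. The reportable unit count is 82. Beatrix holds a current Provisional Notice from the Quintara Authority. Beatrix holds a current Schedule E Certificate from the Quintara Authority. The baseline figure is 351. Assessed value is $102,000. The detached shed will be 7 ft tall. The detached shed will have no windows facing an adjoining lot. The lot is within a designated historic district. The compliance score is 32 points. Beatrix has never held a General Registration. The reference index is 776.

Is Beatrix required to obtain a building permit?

Yes — Beatrix must obtain a building permit.

Exception (a) is satisfied on its face — no windows face an adjoining lot; a current Annual Waiver is held; a current Schedule E Certificate is held. Turning to paragraph (e): (e) operates — the lot is in a historic district. So (a) is unavailable.
Exception (b)'s conditions are all satisfied: a current Standing Exemption Letter is held; the setback is at least 3 m on every side. Turning to paragraph (f): (f) operates against (b): the qualifying period is 215 days, under the 270 days limit. (b) is therefore removed.
Exception (c) does not apply: assembly uses power tools.
Exception (d) is satisfied on its face — the compliance score is 32 points, under the 33 points limit; the structure will not be visible from the street; the reportable unit count is 82, meeting the 68 threshold. But applying paragraphs (i)–(n): (i) is triggered — a current Provisional Notice is held. (j) would limit (i) — the reference index is 776, below the 799 limit — but (k) sets (j) aside: (k) operates against (j): the baseline figure is 351, meeting the 291 threshold. (l) would limit (k) — a home-based business operates on the lot — but (m) sets (l) aside: (m) is engaged — assessed value is $102,000, meeting the $91,500 threshold. (n), which would lift (m), is not triggered — the registered capacity is 3,080 units, short of 3,210 units. Exception (d) does not apply.
No exception applies. The general rule governs.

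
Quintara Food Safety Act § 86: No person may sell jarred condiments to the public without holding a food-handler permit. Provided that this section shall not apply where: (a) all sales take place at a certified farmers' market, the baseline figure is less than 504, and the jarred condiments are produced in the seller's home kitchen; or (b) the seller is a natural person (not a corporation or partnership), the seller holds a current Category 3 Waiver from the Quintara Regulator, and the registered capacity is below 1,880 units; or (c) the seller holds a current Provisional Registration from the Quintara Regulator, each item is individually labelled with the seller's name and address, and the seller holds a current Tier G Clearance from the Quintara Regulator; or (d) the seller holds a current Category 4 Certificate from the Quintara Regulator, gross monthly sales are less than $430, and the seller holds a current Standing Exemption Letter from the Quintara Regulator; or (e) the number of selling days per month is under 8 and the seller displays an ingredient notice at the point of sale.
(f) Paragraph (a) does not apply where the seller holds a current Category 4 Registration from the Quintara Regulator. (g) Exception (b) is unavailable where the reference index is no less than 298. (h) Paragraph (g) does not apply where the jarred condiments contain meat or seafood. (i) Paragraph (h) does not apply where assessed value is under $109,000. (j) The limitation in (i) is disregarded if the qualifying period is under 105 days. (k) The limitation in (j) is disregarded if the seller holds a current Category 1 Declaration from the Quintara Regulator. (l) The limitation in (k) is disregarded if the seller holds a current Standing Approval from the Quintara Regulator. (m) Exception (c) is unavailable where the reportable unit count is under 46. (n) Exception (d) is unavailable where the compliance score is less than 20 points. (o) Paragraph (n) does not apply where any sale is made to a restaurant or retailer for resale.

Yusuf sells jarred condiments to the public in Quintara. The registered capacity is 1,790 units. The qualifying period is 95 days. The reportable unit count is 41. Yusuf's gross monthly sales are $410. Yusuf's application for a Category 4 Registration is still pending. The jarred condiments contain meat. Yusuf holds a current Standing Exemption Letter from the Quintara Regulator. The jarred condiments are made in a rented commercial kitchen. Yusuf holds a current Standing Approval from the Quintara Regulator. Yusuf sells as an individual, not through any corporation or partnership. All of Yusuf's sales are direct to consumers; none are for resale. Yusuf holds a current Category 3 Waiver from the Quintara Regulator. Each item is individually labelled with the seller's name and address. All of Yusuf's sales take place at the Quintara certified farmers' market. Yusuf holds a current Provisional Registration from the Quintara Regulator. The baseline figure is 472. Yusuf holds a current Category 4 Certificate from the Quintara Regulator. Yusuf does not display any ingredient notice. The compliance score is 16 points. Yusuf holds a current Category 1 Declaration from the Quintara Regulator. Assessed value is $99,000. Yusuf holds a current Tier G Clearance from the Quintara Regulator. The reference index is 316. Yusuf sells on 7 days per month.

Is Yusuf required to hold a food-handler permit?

No — exception (b) applies; Yusuf is not required to hold a food-handler permit.

Exception (a) requires that the jarred condiments are produced in the seller's home kitchen; but the jarred condiments are made in a commercial kitchen, not a home kitchen, so (a) is unavailable.
Exception (b)'s conditions are all satisfied: the seller is a natural person; a current Category 3 Waiver is held; the registered capacity is 1,790 units, below the 1,880 units limit. Applying paragraphs (g)–(l): (g) would limit (b) — the reference index is 316, meeting the 298 threshold — but (h) sets (g) aside: (h) operates against (g): the jarred condiments contain meat. (i) would limit (h) — assessed value is $99,000, under the $109,000 limit — but (j) sets (i) aside: (j) operates against (i): the qualifying period is 95 days, under the 105 days limit. (k) operates (a current Category 1 Declaration is held), but is set aside by (l): (l) operates against (k): a current Standing Approval is held. So (b) applies.
Exception (c): a current Provisional Registration is held; items are individually labelled; a current Tier G Clearance is held — every condition holds. But applying paragraph (m): (m) is engaged — the reportable unit count is 41, under the 46 limit. (c) is therefore removed.
All of (d)'s requirements are met (a current Category 4 Certificate is held; gross monthly sales are $410, less than the $430 limit; a current Standing Exemption Letter is held). Turning to paragraphs (n)–(o): (n) operates against (d): the compliance score is 16 points, less than the 20 points limit. (o) does not operate here (no sales are for resale), so (n) stands. So (d) is unavailable.
Exception (e) requires that the seller displays an ingredient notice at the point of sale; but no ingredient notice is displayed, so (e) is unavailable.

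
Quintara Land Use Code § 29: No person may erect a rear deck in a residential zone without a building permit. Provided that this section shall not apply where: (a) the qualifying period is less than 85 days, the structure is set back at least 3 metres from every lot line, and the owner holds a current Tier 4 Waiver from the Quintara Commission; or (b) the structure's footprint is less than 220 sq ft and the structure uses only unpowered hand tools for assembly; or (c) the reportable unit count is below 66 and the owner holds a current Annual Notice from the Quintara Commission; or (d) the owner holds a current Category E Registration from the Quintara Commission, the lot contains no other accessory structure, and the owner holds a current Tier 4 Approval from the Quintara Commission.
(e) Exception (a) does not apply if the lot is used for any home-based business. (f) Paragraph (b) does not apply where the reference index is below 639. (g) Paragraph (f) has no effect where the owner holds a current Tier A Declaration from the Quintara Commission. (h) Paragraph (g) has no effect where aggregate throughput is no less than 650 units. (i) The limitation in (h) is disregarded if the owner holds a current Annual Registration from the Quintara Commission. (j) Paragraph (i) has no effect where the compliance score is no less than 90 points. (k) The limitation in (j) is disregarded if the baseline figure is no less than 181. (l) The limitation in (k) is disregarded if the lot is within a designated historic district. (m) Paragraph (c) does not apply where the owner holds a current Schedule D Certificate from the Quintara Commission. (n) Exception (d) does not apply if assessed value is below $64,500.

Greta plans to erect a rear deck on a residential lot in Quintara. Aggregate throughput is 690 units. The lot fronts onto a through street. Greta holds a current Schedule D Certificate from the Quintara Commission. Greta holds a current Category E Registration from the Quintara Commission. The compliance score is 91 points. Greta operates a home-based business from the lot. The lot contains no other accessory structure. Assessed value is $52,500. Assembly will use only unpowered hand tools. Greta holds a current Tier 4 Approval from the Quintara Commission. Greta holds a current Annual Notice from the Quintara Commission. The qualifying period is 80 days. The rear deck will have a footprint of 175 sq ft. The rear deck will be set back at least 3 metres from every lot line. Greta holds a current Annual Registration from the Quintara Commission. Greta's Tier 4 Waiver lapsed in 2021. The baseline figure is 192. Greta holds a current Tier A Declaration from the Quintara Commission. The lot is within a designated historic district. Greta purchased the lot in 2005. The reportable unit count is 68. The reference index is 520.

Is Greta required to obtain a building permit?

Exception (a) does not apply: the Tier 4 Waiver is not current.
Exception (b): the structure's footprint is 175 sq ft, less than the 220 sq ft limit; assembly uses only hand tools — every condition holds. But: (f) operates against (b): the reference index is 520, below the 639 limit. (g) is engaged (a current Tier A Declaration is held), but yields to (h): (h) operates against (g): aggregate throughput is 690 units, meeting the 650 units threshold. (i) is engaged (a current Annual Registration is held), but is itself disapplied by (j): (j) applies — the compliance score is 91 points, meeting the 90 points threshold. (k) would limit (j) — the baseline figure is 192, meeting the 181 threshold — but (l) sets (k) aside: (l) operates against (k): the lot is in a historic district. So (b) is unavailable.
Exception (c) requires that the reportable unit count is below 66; but the reportable unit count is 68, not below 66, so (c) is unavailable.
Exception (d)'s conditions are all satisfied: a current Category E Registration is held; the lot has no other accessory structure; a current Tier 4 Approval is held. However, paragraph (n) must be considered: (n) is triggered — assessed value is $52,500, below the $64,500 limit. Exception (d) does not apply.
No exception applies. The general rule governs.

Yes — Greta must obtain a building permit.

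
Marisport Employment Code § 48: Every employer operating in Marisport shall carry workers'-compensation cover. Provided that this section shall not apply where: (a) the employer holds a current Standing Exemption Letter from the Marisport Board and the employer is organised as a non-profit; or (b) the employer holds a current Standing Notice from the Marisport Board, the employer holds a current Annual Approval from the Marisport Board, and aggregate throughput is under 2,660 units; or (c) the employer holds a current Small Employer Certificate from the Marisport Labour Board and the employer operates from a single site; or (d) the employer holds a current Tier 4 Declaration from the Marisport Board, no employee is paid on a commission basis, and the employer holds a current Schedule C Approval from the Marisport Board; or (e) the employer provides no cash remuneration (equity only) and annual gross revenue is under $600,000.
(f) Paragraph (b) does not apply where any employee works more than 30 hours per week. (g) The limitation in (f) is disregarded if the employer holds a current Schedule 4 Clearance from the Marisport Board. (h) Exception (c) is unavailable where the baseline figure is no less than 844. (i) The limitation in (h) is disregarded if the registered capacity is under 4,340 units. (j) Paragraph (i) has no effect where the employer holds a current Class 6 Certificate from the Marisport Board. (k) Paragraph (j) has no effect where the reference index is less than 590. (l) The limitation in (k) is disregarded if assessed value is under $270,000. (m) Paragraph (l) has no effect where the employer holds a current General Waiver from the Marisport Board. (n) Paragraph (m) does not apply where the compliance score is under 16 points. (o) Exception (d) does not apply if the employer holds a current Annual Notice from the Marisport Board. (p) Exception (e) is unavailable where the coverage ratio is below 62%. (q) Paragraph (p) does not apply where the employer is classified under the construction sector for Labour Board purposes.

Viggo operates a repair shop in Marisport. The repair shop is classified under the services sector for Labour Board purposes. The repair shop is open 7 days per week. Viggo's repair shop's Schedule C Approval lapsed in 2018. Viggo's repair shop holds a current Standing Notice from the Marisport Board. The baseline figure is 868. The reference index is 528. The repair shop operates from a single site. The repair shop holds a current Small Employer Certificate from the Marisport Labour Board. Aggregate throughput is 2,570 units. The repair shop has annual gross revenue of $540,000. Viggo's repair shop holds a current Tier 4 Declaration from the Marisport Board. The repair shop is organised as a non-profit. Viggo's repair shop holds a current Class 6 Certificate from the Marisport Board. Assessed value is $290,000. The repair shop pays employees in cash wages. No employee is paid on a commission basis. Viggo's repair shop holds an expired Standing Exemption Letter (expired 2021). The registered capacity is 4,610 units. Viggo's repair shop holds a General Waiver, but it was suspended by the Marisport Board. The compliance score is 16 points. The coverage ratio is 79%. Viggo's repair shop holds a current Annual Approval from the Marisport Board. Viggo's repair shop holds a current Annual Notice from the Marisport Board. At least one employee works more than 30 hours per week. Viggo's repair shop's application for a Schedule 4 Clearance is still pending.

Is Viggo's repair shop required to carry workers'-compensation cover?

Exception (a) fails — the Standing Exemption Letter is not current.
Exception (b)'s conditions are all satisfied: a current Standing Notice is held; a current Annual Approval is held; aggregate throughput is 2,570 units, under the 2,660 units limit. But: (f) operates against (b): at least one employee exceeds 30 hours/week. (g) is not engaged (there is no Schedule 4 Clearance in force), so (f) stands. So (b) is unavailable.
All of (c)'s requirements are met (a current Small Employer Certificate is held; the employer operates from a single site). But applying paragraphs (h)–(n): (h) operates — the baseline figure is 868, meeting the 844 threshold. (i) does not operate here (the registered capacity is 4,610 units, not under 4,340 units), so (h) stands. (c) is therefore removed.
Exception (d) fails — there is no Schedule C Approval in force.
Exception (e) does not apply: employees are paid cash wages.
No exception displaces § 48.

Yes — Viggo's repair shop must carry workers'-compensation cover.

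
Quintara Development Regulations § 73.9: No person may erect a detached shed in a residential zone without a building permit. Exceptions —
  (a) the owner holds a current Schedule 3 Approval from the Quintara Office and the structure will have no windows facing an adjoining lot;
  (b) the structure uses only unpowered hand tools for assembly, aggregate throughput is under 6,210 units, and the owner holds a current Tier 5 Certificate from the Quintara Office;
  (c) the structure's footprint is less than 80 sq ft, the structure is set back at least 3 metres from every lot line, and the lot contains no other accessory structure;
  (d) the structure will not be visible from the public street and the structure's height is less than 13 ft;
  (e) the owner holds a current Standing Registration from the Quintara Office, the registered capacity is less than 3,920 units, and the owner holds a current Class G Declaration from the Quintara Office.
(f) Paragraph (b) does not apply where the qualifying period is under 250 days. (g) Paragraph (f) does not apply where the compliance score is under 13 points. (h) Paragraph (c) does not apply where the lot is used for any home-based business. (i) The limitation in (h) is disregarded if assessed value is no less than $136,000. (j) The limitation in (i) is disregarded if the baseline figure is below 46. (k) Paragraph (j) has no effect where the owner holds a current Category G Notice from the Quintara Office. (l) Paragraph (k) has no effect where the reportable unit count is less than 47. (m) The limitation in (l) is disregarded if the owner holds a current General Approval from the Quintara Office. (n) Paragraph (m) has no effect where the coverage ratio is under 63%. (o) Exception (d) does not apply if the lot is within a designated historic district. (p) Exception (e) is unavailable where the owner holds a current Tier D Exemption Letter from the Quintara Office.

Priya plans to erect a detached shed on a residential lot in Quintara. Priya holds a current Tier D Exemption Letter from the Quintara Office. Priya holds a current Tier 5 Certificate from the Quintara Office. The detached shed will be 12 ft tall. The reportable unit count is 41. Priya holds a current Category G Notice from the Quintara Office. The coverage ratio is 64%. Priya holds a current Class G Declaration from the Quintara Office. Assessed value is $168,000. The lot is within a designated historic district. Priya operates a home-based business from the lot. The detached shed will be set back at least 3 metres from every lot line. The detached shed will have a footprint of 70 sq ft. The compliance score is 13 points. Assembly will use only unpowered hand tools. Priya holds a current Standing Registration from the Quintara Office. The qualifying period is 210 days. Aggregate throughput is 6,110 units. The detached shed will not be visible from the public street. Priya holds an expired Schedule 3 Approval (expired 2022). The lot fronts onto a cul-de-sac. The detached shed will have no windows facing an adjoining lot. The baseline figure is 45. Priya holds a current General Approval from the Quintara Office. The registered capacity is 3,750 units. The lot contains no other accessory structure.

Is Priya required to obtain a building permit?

Exception (a) fails — the Schedule 3 Approval is not current.
Exception (b) is satisfied on its face — assembly uses only hand tools; aggregate throughput is 6,110 units, under the 6,210 units limit; a current Tier 5 Certificate is held. But applying paragraphs (f)–(g): (f) applies — the qualifying period is 210 days, under the 250 days limit. (g) is not engaged (the compliance score is 13 points, not under 13 points), so (f) stands. So (b) is unavailable.
Exception (c)'s conditions are all satisfied: the structure's footprint is 70 sq ft, less than the 80 sq ft limit; the setback is at least 3 m on every side; the lot has no other accessory structure. Applying paragraphs (h)–(n): (h) is triggered (a home-based business operates on the lot), but is overridden by (i): (i) operates — assessed value is $168,000, meeting the $136,000 threshold. (j) applies (the baseline figure is 45, below the 46 limit), but is overridden by (k): (k) operates against (j): a current Category G Notice is held. (l) would limit (k) — the reportable unit count is 41, less than the 47 limit — but (m) sets (l) aside: (m) operates against (l): a current General Approval is held. (n), which would lift (m), does not operate here — the coverage ratio is 64%, not under 63%. (c) remains available.
Exception (d): the structure will not be visible from the street; the structure's height is 12 ft, less than the 13 ft limit — every condition holds. However, paragraph (o) must be considered: (o) is triggered — the lot is in a historic district. So (d) is unavailable.
Exception (e): a current Standing Registration is held; the registered capacity is 3,750 units, less than the 3,920 units limit; a current Class G Declaration is held — every condition holds. But applying paragraph (p): (p) operates against (e): a current Tier D Exemption Letter is held. Exception (e) does not apply.

No — exception (c) applies; Priya does not need a building permit.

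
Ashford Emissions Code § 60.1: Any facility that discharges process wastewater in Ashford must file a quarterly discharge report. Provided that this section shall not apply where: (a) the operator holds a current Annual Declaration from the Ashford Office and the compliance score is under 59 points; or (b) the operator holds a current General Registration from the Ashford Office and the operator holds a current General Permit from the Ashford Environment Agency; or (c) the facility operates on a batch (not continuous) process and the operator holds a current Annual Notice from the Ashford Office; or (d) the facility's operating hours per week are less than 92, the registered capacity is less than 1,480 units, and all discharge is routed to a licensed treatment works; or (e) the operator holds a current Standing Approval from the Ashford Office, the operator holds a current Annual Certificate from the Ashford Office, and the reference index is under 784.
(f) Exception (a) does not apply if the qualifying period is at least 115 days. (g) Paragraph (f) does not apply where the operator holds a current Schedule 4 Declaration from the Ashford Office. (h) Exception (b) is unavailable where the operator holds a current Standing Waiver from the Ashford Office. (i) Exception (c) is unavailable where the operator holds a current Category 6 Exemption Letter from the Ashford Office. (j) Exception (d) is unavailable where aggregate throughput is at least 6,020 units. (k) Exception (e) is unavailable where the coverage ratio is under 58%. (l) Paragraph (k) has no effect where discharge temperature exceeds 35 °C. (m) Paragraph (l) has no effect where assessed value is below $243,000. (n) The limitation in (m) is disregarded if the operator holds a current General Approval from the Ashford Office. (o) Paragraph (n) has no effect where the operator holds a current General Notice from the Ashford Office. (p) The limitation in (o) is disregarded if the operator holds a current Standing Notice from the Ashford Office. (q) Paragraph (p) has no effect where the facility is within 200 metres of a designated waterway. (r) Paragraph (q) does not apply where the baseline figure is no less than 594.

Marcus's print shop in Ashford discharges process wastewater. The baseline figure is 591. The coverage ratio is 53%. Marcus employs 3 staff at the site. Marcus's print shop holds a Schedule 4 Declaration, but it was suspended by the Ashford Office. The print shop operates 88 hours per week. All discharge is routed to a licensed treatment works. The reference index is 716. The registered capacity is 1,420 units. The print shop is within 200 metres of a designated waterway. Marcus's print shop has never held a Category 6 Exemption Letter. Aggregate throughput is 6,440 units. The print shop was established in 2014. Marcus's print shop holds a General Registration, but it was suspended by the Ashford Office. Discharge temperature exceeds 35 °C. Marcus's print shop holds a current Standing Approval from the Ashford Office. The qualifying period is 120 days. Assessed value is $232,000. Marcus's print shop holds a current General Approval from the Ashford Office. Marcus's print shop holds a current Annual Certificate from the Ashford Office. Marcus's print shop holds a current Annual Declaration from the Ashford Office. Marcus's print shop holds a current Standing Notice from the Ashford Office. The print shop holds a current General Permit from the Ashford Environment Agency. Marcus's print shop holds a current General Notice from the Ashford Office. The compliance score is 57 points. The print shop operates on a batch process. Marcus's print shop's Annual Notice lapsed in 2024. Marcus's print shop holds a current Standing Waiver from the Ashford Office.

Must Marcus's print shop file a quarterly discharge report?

Exception (a)'s conditions are all satisfied: a current Annual Declaration is held; the compliance score is 57 points, under the 59 points limit. But: (f) operates against (a): the qualifying period is 120 days, meeting the 115 days threshold. (g) is not triggered (no current Schedule 4 Declaration is held), so (f) stands. (a) is therefore removed.
Exception (b) does not apply: the General Registration is not current.
Exception (c) requires that the operator holds a current Annual Notice from the Ashford Office; but the Annual Notice is not current, so (c) is unavailable.
All of (d)'s requirements are met (the facility's operating hours per week are 88, less than the 92 limit; the registered capacity is 1,420 units, less than the 1,480 units limit; discharge is routed to a licensed treatment works). However, paragraph (j) must be considered: (j) is engaged — aggregate throughput is 6,440 units, meeting the 6,020 units threshold. Exception (d) does not apply.
Exception (e): a current Standing Approval is held; a current Annual Certificate is held; the reference index is 716, under the 784 limit — every condition holds. But: (k) is triggered — the coverage ratio is 53%, under the 58% limit. (l) operates (discharge temperature exceeds 35 °C), but is displaced by (m): (m) operates against (l): assessed value is $232,000, below the $243,000 limit. (n) would limit (m) — a current General Approval is held — but (o) sets (n) aside: (o) is triggered — a current General Notice is held. (p) applies (a current Standing Notice is held), but is set aside by (q): (q) operates — the print shop is within 200 m of a designated waterway. (r), which would lift (q), is not engaged — the baseline figure is 591, short of 594. (e) is therefore removed.
No exception is made out. Marcus's print shop falls within the general rule.

Yes — Marcus's print shop must file a quarterly discharge report.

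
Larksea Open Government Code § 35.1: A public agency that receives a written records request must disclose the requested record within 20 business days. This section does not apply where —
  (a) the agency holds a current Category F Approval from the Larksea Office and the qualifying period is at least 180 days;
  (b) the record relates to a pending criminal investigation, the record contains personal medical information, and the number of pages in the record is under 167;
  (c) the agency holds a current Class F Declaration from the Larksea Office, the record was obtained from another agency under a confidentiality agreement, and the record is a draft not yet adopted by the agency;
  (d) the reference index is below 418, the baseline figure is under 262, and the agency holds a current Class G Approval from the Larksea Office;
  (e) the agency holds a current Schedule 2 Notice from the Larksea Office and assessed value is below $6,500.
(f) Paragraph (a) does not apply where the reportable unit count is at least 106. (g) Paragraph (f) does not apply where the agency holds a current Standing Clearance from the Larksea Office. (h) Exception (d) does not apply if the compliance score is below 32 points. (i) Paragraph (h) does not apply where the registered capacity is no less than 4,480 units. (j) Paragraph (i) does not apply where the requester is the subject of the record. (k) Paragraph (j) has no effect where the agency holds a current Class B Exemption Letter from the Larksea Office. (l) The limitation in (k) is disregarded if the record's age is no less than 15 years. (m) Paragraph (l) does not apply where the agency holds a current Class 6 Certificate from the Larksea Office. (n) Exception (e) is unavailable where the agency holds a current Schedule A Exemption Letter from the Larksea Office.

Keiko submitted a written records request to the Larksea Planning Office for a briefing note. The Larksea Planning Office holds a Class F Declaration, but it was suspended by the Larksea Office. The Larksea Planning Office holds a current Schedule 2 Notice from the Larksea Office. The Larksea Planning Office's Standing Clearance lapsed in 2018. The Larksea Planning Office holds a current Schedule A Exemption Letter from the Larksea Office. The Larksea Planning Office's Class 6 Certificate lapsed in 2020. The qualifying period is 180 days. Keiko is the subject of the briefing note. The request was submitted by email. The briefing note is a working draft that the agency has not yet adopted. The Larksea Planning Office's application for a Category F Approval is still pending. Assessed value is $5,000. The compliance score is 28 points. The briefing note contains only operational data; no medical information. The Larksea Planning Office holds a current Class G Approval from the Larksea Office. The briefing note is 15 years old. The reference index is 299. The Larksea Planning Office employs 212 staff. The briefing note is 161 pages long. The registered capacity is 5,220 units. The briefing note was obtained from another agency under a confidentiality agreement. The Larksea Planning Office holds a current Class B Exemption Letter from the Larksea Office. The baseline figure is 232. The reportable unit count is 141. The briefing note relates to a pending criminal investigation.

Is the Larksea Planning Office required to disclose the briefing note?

Exception (a) fails — the Category F Approval is not current.
Exception (b) requires that the record contains personal medical information; but the briefing note contains only operational data, so (b) is unavailable.
Exception (c) fails — no current Class F Declaration is held.
Exception (d)'s conditions are all satisfied: the reference index is 299, below the 418 limit; the baseline figure is 232, under the 262 limit; a current Class G Approval is held. However, paragraphs (h)–(m) must be considered: (h) operates — the compliance score is 28 points, below the 32 points limit. (i) would limit (h) — the registered capacity is 5,220 units, meeting the 4,480 units threshold — but (j) sets (i) aside: (j) operates against (i): Keiko is the subject of the briefing note. (k) would limit (j) — a current Class B Exemption Letter is held — but (l) sets (k) aside: (l) operates against (k): the record's age is 15 years, meeting the 15 years threshold. (m) is inapplicable (the Class 6 Certificate is not current), so (l) stands. (d) is therefore removed.
Exception (e)'s conditions are all satisfied: a current Schedule 2 Notice is held; assessed value is $5,000, below the $6,500 limit. But: (n) operates against (e): a current Schedule A Exemption Letter is held. (e) is therefore removed.
Every exception is unavailable, so the rule governs.

Yes — the Larksea Planning Office must disclose the briefing note.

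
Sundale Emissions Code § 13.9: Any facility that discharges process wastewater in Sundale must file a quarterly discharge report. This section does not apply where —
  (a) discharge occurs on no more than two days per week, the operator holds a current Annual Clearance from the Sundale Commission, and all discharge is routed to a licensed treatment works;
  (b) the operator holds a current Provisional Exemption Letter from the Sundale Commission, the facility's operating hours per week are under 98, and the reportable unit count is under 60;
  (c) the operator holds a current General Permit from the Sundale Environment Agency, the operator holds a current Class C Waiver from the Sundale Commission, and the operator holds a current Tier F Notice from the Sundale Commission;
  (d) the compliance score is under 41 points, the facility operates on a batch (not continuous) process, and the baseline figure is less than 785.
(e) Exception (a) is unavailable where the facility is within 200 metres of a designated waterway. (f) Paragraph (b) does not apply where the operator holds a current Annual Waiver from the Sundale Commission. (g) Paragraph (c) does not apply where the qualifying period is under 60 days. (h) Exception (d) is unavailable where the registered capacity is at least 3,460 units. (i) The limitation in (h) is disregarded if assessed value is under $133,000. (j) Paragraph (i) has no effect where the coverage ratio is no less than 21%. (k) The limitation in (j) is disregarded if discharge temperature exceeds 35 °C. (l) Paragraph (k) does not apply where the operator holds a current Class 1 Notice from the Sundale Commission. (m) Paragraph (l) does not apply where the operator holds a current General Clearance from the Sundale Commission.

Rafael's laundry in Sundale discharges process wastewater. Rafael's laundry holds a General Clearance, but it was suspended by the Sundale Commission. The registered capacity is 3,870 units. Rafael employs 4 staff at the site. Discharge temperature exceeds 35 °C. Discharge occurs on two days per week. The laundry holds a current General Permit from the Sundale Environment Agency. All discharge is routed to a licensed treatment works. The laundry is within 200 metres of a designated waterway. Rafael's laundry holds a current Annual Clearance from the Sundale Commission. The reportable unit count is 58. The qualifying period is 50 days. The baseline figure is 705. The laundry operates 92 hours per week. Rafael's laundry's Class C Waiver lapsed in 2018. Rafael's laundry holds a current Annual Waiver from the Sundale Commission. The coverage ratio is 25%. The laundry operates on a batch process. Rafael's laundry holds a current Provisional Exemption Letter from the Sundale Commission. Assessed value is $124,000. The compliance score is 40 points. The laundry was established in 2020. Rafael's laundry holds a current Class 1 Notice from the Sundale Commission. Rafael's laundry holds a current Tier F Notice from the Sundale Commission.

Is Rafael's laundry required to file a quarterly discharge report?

All of (a)'s requirements are met (discharge occurs on no more than two days per week; a current Annual Clearance is held; discharge is routed to a licensed treatment works). However, paragraph (e) must be considered: (e) applies — the laundry is within 200 m of a designated waterway. Exception (a) does not apply.
Exception (b) is satisfied on its face — a current Provisional Exemption Letter is held; the facility's operating hours per week are 92, under the 98 limit; the reportable unit count is 58, under the 60 limit. But: (f) applies — a current Annual Waiver is held. (b) is therefore removed.
Exception (c) requires that the operator holds a current Class C Waiver from the Sundale Commission; but the Class C Waiver is not current, so (c) is unavailable.
Exception (d): the compliance score is 40 points, under the 41 points limit; the facility operates on a batch process; the baseline figure is 705, less than the 785 limit — every condition holds. But: (h) is triggered — the registered capacity is 3,870 units, meeting the 3,460 units threshold. (i) would limit (h) — assessed value is $124,000, under the $133,000 limit — but (j) sets (i) aside: (j) operates — the coverage ratio is 25%, meeting the 21% threshold. (k) operates (discharge temperature exceeds 35 °C), but is overridden by (l): (l) operates — a current Class 1 Notice is held. (m) does not operate here (the General Clearance is not current), so (l) stands. Exception (d) does not apply.
No exception displaces § 13.9.

Yes — Rafael's laundry must file a quarterly discharge report.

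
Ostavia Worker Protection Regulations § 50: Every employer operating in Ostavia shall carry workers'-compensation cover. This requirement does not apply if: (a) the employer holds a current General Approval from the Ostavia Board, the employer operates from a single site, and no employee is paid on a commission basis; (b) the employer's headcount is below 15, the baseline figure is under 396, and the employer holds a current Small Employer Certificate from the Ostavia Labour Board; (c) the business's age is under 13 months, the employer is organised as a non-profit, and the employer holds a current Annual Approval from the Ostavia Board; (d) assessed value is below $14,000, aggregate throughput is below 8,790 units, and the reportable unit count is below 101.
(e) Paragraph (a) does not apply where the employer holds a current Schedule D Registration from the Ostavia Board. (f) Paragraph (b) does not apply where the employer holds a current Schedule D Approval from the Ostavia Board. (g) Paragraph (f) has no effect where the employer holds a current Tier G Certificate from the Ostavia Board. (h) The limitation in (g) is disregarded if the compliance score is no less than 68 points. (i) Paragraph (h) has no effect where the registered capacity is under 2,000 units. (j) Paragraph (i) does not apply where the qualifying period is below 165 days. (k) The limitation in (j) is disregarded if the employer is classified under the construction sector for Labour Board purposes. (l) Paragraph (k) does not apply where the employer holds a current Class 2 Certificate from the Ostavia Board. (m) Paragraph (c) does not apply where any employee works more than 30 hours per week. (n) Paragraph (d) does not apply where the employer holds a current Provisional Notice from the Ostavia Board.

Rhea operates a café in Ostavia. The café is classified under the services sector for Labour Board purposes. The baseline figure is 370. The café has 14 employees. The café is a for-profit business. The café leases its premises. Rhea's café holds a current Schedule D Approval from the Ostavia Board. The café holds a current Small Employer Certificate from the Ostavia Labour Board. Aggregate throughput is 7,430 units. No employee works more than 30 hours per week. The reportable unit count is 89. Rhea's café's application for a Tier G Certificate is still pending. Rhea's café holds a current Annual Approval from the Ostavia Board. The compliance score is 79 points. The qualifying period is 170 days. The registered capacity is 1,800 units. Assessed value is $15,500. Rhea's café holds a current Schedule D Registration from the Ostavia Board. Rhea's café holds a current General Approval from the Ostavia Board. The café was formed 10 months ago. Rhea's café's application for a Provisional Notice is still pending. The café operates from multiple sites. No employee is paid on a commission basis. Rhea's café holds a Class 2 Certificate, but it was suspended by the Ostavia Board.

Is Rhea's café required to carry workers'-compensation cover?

Exception (a) does not apply: the employer operates from multiple sites.
Exception (b) is satisfied on its face — the employer's headcount is 14, below the 15 limit; the baseline figure is 370, under the 396 limit; a current Small Employer Certificate is held. Turning to paragraphs (f)–(l): (f) operates against (b): a current Schedule D Approval is held. (g), which would lift (f), is not engaged — the Tier G Certificate is not current. So (b) is unavailable.
Exception (c) does not apply: the employer is for-profit.
Exception (d) fails — assessed value is $15,500, not below $14,000.
No exception is made out. Rhea's café falls within the general rule.

Yes — Rhea's café must carry workers'-compensation cover.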